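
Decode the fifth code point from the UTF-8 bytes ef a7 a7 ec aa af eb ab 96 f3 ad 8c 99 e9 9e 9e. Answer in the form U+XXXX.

Offset 0: leading byte 0xEF = 11101111 → 3-byte char #1 = EF A7 A7.
Offset 3: leading byte 0xEC = 11101100 → 3-byte char #2 = EC AA AF.
Offset 6: leading byte 0xEB = 11101011 → 3-byte char #3 = EB AB 96.
Offset 9: leading byte 0xF3 = 11110011 → 4-byte char #4 = F3 AD 8C 99.
Offset 13: leading byte 0xE9 = 11101001 → 3-byte char #5 = E9 9E 9E.
Leading byte 0xE9 = 11101001 matches 1110xxxx → 3-byte sequence.
Byte 1: 0xE9 = 11101001, payload 1001 (4 bits).
Byte 2: 0x9E = 10011110 (10xxxxxx ✓), payload 011110.
Byte 3: 0x9E = 10011110 (10xxxxxx ✓), payload 011110.
Concatenate: 1001011110011110 = 0x979E (16 bits → U+979E).

U+979E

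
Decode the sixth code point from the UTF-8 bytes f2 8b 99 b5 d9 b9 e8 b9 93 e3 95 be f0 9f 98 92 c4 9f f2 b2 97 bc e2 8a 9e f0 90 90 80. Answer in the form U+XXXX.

U+011F

Offset 0: leading byte 0xF2 = 11110010 → 4-byte char #1 = F2 8B 99 B5.
Offset 4: leading byte 0xD9 = 11011001 → 2-byte char #2 = D9 B9.
Offset 6: leading byte 0xE8 = 11101000 → 3-byte char #3 = E8 B9 93.
Offset 9: leading byte 0xE3 = 11100011 → 3-byte char #4 = E3 95 BE.
Offset 12: leading byte 0xF0 = 11110000 → 4-byte char #5 = F0 9F 98 92.
Offset 16: leading byte 0xC4 = 11000100 → 2-byte char #6 = C4 9F.
Leading byte 0xC4 = 11000100 matches 110xxxxx → 2-byte sequence.
Byte 1: 0xC4 = 11000100, payload 00100 (5 bits).
Byte 2: 0x9F = 10011111 (10xxxxxx ✓), payload 011111.
Concatenate: 00100011111 = 0x11F (11 bits → U+011F).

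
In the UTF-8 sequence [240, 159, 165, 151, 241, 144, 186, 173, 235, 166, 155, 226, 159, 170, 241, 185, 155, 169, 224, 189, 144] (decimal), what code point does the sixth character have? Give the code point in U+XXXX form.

U+0F50

Offset 0: leading byte 0xF0 = 11110000 → 4-byte char #1 = F0 9F A5 97.
Offset 4: leading byte 0xF1 = 11110001 → 4-byte char #2 = F1 90 BA AD.
Offset 8: leading byte 0xEB = 11101011 → 3-byte char #3 = EB A6 9B.
Offset 11: leading byte 0xE2 = 11100010 → 3-byte char #4 = E2 9F AA.
Offset 14: leading byte 0xF1 = 11110001 → 4-byte char #5 = F1 B9 9B A9.
Offset 18: leading byte 0xE0 = 11100000 → 3-byte char #6 = E0 BD 90.
Leading byte 0xE0 = 11100000 matches 1110xxxx → 3-byte sequence.
Byte 1: 0xE0 = 11100000, payload 0000 (4 bits).
Byte 2: 0xBD = 10111101 (10xxxxxx ✓), payload 111101.
Byte 3: 0x90 = 10010000 (10xxxxxx ✓), payload 010000.
Concatenate: 0000111101010000 = 0xF50 (16 bits → U+0F50).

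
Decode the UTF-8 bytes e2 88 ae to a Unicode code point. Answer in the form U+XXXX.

U+222E

Leading byte 0xE2 = 11100010 matches 1110xxxx → 3-byte sequence.
Byte 1: 0xE2 = 11100010, payload 0010 (4 bits).
Byte 2: 0x88 = 10001000 (10xxxxxx ✓), payload 001000.
Byte 3: 0xAE = 10101110 (10xxxxxx ✓), payload 101110.
Concatenate: 0010001000101110 = 0x222E (16 bits → U+222E).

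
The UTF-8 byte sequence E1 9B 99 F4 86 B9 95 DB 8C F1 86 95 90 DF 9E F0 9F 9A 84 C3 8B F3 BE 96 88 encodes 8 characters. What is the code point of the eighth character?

Offset 0: leading byte 0xE1 = 11100001 → 3-byte char #1 = E1 9B 99.
Offset 3: leading byte 0xF4 = 11110100 → 4-byte char #2 = F4 86 B9 95.
Offset 7: leading byte 0xDB = 11011011 → 2-byte char #3 = DB 8C.
Offset 9: leading byte 0xF1 = 11110001 → 4-byte char #4 = F1 86 95 90.
Offset 13: leading byte 0xDF = 11011111 → 2-byte char #5 = DF 9E.
Offset 15: leading byte 0xF0 = 11110000 → 4-byte char #6 = F0 9F 9A 84.
Offset 19: leading byte 0xC3 = 11000011 → 2-byte char #7 = C3 8B.
Offset 21: leading byte 0xF3 = 11110011 → 4-byte char #8 = F3 BE 96 88.
Leading byte 0xF3 = 11110011 matches 11110xxx → 4-byte sequence.
Byte 1: 0xF3 = 11110011, payload 011 (3 bits).
Byte 2: 0xBE = 10111110 (10xxxxxx ✓), payload 111110.
Byte 3: 0x96 = 10010110 (10xxxxxx ✓), payload 010110.
Byte 4: 0x88 = 10001000 (10xxxxxx ✓), payload 001000.
Concatenate: 011111110010110001000 = 0xFE588 (21 bits → U+FE588).

U+FE588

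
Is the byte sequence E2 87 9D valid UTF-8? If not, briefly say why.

Leading byte 0xE2 = 11100010 → 3-byte form.
Continuation bytes 0x87=10000111, 0x9D=10011101 all match 10xxxxxx.
Decoded value 0x21DD is ≥ 0x800 (shortest form) and not a surrogate.

valid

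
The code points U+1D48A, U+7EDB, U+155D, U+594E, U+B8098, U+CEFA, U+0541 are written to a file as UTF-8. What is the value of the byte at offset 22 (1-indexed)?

0x81

1-indexed offset 22 is 0-indexed offset 21.
U+1D48A → 4-byte form F0 9D 92 8A at offsets 0–3.
U+7EDB → 3-byte form E7 BB 9B at offsets 4–6.
U+155D → 3-byte form E1 95 9D at offsets 7–9.
U+594E → 3-byte form E5 A5 8E at offsets 10–12.
U+B8098 → 4-byte form F2 B8 82 98 at offsets 13–16.
U+CEFA → 3-byte form EC BB BA at offsets 17–19.
U+0541 → 2-byte form D5 81 at offsets 20–21.
Offset 21 falls in char 7's range; it's byte 2 of D5 81 = 0x81.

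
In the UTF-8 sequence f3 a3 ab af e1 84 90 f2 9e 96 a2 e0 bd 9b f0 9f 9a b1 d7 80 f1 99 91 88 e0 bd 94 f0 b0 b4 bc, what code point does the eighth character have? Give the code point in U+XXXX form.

U+0F54

Offset 0: leading byte 0xF3 = 11110011 → 4-byte char #1 = F3 A3 AB AF.
Offset 4: leading byte 0xE1 = 11100001 → 3-byte char #2 = E1 84 90.
Offset 7: leading byte 0xF2 = 11110010 → 4-byte char #3 = F2 9E 96 A2.
Offset 11: leading byte 0xE0 = 11100000 → 3-byte char #4 = E0 BD 9B.
Offset 14: leading byte 0xF0 = 11110000 → 4-byte char #5 = F0 9F 9A B1.
Offset 18: leading byte 0xD7 = 11010111 → 2-byte char #6 = D7 80.
Offset 20: leading byte 0xF1 = 11110001 → 4-byte char #7 = F1 99 91 88.
Offset 24: leading byte 0xE0 = 11100000 → 3-byte char #8 = E0 BD 94.
Leading byte 0xE0 = 11100000 matches 1110xxxx → 3-byte sequence.
Byte 1: 0xE0 = 11100000, payload 0000 (4 bits).
Byte 2: 0xBD = 10111101 (10xxxxxx ✓), payload 111101.
Byte 3: 0x94 = 10010100 (10xxxxxx ✓), payload 010100.
Concatenate: 0000111101010100 = 0xF54 (16 bits → U+0F54).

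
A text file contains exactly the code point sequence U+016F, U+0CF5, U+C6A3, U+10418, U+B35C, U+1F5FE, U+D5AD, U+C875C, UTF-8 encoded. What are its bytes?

U+016F: 2-byte form → C5 AF.
U+0CF5: 3-byte form → E0 B3 B5.
U+C6A3: 3-byte form → EC 9A A3.
U+10418: 4-byte form → F0 90 90 98.
U+B35C: 3-byte form → EB 8D 9C.
U+1F5FE: 4-byte form → F0 9F 97 BE.
U+D5AD: 3-byte form → ED 96 AD.
U+C875C: 4-byte form → F3 88 9D 9C.
Concatenated (26 bytes): C5 AF E0 B3 B5 EC 9A A3 F0 90 90 98 EB 8D 9C F0 9F 97 BE ED 96 AD F3 88 9D 9C.

C5 AF E0 B3 B5 EC 9A A3 F0 90 90 98 EB 8D 9C F0 9F 97 BE ED 96 AD F3 88 9D 9C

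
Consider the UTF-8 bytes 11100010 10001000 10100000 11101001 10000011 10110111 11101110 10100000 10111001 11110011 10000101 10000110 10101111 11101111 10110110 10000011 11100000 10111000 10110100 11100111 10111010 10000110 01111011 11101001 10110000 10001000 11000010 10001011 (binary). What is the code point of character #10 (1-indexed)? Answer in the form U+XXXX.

U+008B

Offset 0: leading byte 0xE2 = 11100010 → 3-byte char #1 = E2 88 A0.
Offset 3: leading byte 0xE9 = 11101001 → 3-byte char #2 = E9 83 B7.
Offset 6: leading byte 0xEE = 11101110 → 3-byte char #3 = EE A0 B9.
Offset 9: leading byte 0xF3 = 11110011 → 4-byte char #4 = F3 85 86 AF.
Offset 13: leading byte 0xEF = 11101111 → 3-byte char #5 = EF B6 83.
Offset 16: leading byte 0xE0 = 11100000 → 3-byte char #6 = E0 B8 B4.
Offset 19: leading byte 0xE7 = 11100111 → 3-byte char #7 = E7 BA 86.
Offset 22: leading byte 0x7B = 01111011 → 1-byte char #8 = 7B.
Offset 23: leading byte 0xE9 = 11101001 → 3-byte char #9 = E9 B0 88.
Offset 26: leading byte 0xC2 = 11000010 → 2-byte char #10 = C2 8B.
Leading byte 0xC2 = 11000010 matches 110xxxxx → 2-byte sequence.
Byte 1: 0xC2 = 11000010, payload 00010 (5 bits).
Byte 2: 0x8B = 10001011 (10xxxxxx ✓), payload 001011.
Concatenate: 00010001011 = 0x8B (11 bits → U+008B).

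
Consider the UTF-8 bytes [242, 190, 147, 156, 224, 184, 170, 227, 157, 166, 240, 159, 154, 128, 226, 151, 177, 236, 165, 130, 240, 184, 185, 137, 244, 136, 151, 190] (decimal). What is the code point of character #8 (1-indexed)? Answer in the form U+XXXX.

U+1085FE

Offset 0: leading byte 0xF2 = 11110010 → 4-byte char #1 = F2 BE 93 9C.
Offset 4: leading byte 0xE0 = 11100000 → 3-byte char #2 = E0 B8 AA.
Offset 7: leading byte 0xE3 = 11100011 → 3-byte char #3 = E3 9D A6.
Offset 10: leading byte 0xF0 = 11110000 → 4-byte char #4 = F0 9F 9A 80.
Offset 14: leading byte 0xE2 = 11100010 → 3-byte char #5 = E2 97 B1.
Offset 17: leading byte 0xEC = 11101100 → 3-byte char #6 = EC A5 82.
Offset 20: leading byte 0xF0 = 11110000 → 4-byte char #7 = F0 B8 B9 89.
Offset 24: leading byte 0xF4 = 11110100 → 4-byte char #8 = F4 88 97 BE.
Leading byte 0xF4 = 11110100 matches 11110xxx → 4-byte sequence.
Byte 1: 0xF4 = 11110100, payload 100 (3 bits).
Byte 2: 0x88 = 10001000 (10xxxxxx ✓), payload 001000.
Byte 3: 0x97 = 10010111 (10xxxxxx ✓), payload 010111.
Byte 4: 0xBE = 10111110 (10xxxxxx ✓), payload 111110.
Concatenate: 100001000010111111110 = 0x1085FE (21 bits → U+1085FE).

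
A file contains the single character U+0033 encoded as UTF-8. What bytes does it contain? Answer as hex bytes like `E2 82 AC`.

33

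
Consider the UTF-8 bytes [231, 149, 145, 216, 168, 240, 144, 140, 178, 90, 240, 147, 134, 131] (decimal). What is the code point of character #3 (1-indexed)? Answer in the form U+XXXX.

U+10332

Offset 0: leading byte 0xE7 = 11100111 → 3-byte char #1 = E7 95 91.
Offset 3: leading byte 0xD8 = 11011000 → 2-byte char #2 = D8 A8.
Offset 5: leading byte 0xF0 = 11110000 → 4-byte char #3 = F0 90 8C B2.
Leading byte 0xF0 = 11110000 matches 11110xxx → 4-byte sequence.
Byte 1: 0xF0 = 11110000, payload 000 (3 bits).
Byte 2: 0x90 = 10010000 (10xxxxxx ✓), payload 010000.
Byte 3: 0x8C = 10001100 (10xxxxxx ✓), payload 001100.
Byte 4: 0xB2 = 10110010 (10xxxxxx ✓), payload 110010.
Concatenate: 000010000001100110010 = 0x10332 (21 bits → U+10332).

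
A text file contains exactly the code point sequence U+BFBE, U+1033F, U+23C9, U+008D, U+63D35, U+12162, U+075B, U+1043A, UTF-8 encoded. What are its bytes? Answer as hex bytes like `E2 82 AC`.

U+BFBE: 3-byte form → EB BE BE.
U+1033F: 4-byte form → F0 90 8C BF.
U+23C9: 3-byte form → E2 8F 89.
U+008D: 2-byte form → C2 8D.
U+63D35: 4-byte form → F1 A3 B4 B5.
U+12162: 4-byte form → F0 92 85 A2.
U+075B: 2-byte form → DD 9B.
U+1043A: 4-byte form → F0 90 90 BA.
Concatenated (26 bytes): EB BE BE F0 90 8C BF E2 8F 89 C2 8D F1 A3 B4 B5 F0 92 85 A2 DD 9B F0 90 90 BA.

EB BE BE F0 90 8C BF E2 8F 89 C2 8D F1 A3 B4 B5 F0 92 85 A2 DD 9B F0 90 90 BA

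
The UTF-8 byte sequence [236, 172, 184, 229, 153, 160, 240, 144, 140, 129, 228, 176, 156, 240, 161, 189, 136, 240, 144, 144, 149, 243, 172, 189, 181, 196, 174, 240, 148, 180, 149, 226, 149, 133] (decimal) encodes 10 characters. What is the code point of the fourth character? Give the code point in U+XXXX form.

Offset 0: leading byte 0xEC = 11101100 → 3-byte char #1 = EC AC B8.
Offset 3: leading byte 0xE5 = 11100101 → 3-byte char #2 = E5 99 A0.
Offset 6: leading byte 0xF0 = 11110000 → 4-byte char #3 = F0 90 8C 81.
Offset 10: leading byte 0xE4 = 11100100 → 3-byte char #4 = E4 B0 9C.
Leading byte 0xE4 = 11100100 matches 1110xxxx → 3-byte sequence.
Byte 1: 0xE4 = 11100100, payload 0100 (4 bits).
Byte 2: 0xB0 = 10110000 (10xxxxxx ✓), payload 110000.
Byte 3: 0x9C = 10011100 (10xxxxxx ✓), payload 011100.
Concatenate: 0100110000011100 = 0x4C1C (16 bits → U+4C1C).

U+4C1C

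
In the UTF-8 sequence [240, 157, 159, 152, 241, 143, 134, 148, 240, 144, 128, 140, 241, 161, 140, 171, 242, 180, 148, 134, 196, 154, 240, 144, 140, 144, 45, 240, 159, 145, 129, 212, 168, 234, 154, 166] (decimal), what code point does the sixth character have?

U+011A

Offset 0: leading byte 0xF0 = 11110000 → 4-byte char #1 = F0 9D 9F 98.
Offset 4: leading byte 0xF1 = 11110001 → 4-byte char #2 = F1 8F 86 94.
Offset 8: leading byte 0xF0 = 11110000 → 4-byte char #3 = F0 90 80 8C.
Offset 12: leading byte 0xF1 = 11110001 → 4-byte char #4 = F1 A1 8C AB.
Offset 16: leading byte 0xF2 = 11110010 → 4-byte char #5 = F2 B4 94 86.
Offset 20: leading byte 0xC4 = 11000100 → 2-byte char #6 = C4 9A.
Leading byte 0xC4 = 11000100 matches 110xxxxx → 2-byte sequence.
Byte 1: 0xC4 = 11000100, payload 00100 (5 bits).
Byte 2: 0x9A = 10011010 (10xxxxxx ✓), payload 011010.
Concatenate: 00100011010 = 0x11A (11 bits → U+011A).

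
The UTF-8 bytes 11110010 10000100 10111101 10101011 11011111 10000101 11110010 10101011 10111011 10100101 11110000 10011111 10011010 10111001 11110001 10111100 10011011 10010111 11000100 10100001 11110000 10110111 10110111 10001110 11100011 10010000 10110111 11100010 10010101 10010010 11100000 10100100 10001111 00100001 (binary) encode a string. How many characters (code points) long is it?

11

Byte at offset 0: 0xF2 = 11110010 → 4-byte char (#1). Advance 4.
Byte at offset 4: 0xDF = 11011111 → 2-byte char (#2). Advance 2.
Byte at offset 6: 0xF2 = 11110010 → 4-byte char (#3). Advance 4.
Byte at offset 10: 0xF0 = 11110000 → 4-byte char (#4). Advance 4.
Byte at offset 14: 0xF1 = 11110001 → 4-byte char (#5). Advance 4.
Byte at offset 18: 0xC4 = 11000100 → 2-byte char (#6). Advance 2.
Byte at offset 20: 0xF0 = 11110000 → 4-byte char (#7). Advance 4.
Byte at offset 24: 0xE3 = 11100011 → 3-byte char (#8). Advance 3.
Byte at offset 27: 0xE2 = 11100010 → 3-byte char (#9). Advance 3.
Byte at offset 30: 0xE0 = 11100000 → 3-byte char (#10). Advance 3.
Byte at offset 33: 0x21 = 00100001 → 1-byte char (#11). Advance 1.
Reached end at offset 34 after 11 code points.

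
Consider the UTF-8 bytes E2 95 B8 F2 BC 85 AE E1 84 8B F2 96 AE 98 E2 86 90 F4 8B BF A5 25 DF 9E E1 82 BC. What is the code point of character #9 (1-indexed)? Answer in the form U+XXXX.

U+10BC

Offset 0: leading byte 0xE2 = 11100010 → 3-byte char #1 = E2 95 B8.
Offset 3: leading byte 0xF2 = 11110010 → 4-byte char #2 = F2 BC 85 AE.
Offset 7: leading byte 0xE1 = 11100001 → 3-byte char #3 = E1 84 8B.
Offset 10: leading byte 0xF2 = 11110010 → 4-byte char #4 = F2 96 AE 98.
Offset 14: leading byte 0xE2 = 11100010 → 3-byte char #5 = E2 86 90.
Offset 17: leading byte 0xF4 = 11110100 → 4-byte char #6 = F4 8B BF A5.
Offset 21: leading byte 0x25 = 00100101 → 1-byte char #7 = 25.
Offset 22: leading byte 0xDF = 11011111 → 2-byte char #8 = DF 9E.
Offset 24: leading byte 0xE1 = 11100001 → 3-byte char #9 = E1 82 BC.
Leading byte 0xE1 = 11100001 matches 1110xxxx → 3-byte sequence.
Byte 1: 0xE1 = 11100001, payload 0001 (4 bits).
Byte 2: 0x82 = 10000010 (10xxxxxx ✓), payload 000010.
Byte 3: 0xBC = 10111100 (10xxxxxx ✓), payload 111100.
Concatenate: 0001000010111100 = 0x10BC (16 bits → U+10BC).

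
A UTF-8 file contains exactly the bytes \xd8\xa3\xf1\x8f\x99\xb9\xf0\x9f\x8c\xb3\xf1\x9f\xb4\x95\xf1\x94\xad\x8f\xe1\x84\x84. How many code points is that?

6

Byte at offset 0: 0xD8 = 11011000 → 2-byte char (#1). Advance 2.
Byte at offset 2: 0xF1 = 11110001 → 4-byte char (#2). Advance 4.
Byte at offset 6: 0xF0 = 11110000 → 4-byte char (#3). Advance 4.
Byte at offset 10: 0xF1 = 11110001 → 4-byte char (#4). Advance 4.
Byte at offset 14: 0xF1 = 11110001 → 4-byte char (#5). Advance 4.
Byte at offset 18: 0xE1 = 11100001 → 3-byte char (#6). Advance 3.
Reached end at offset 21 after 6 code points.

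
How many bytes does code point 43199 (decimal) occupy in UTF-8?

3

U+A8BF = 0xA8BF. UTF-8 uses 1 byte below 0x80, 2 below 0x800, 3 below 0x10000, 4 up to 0x10FFFF. 0xA8BF is in U+0800–U+FFFF → 3 bytes.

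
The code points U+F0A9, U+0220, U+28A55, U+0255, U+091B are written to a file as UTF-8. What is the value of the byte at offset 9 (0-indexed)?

0xC9

U+F0A9 → 3-byte form EF 82 A9 at offsets 0–2.
U+0220 → 2-byte form C8 A0 at offsets 3–4.
U+28A55 → 4-byte form F0 A8 A9 95 at offsets 5–8.
U+0255 → 2-byte form C9 95 at offsets 9–10.
Offset 9 falls in char 4's range; it's byte 1 of C9 95 = 0xC9.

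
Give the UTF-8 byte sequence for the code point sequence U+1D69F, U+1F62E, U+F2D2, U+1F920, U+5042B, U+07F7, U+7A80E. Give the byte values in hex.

F0 9D 9A 9F F0 9F 98 AE EF 8B 92 F0 9F A4 A0 F1 90 90 AB DF B7 F1 BA A0 8E

U+1D69F: 4-byte form → F0 9D 9A 9F.
U+1F62E: 4-byte form → F0 9F 98 AE.
U+F2D2: 3-byte form → EF 8B 92.
U+1F920: 4-byte form → F0 9F A4 A0.
U+5042B: 4-byte form → F1 90 90 AB.
U+07F7: 2-byte form → DF B7.
U+7A80E: 4-byte form → F1 BA A0 8E.
Concatenated (25 bytes): F0 9D 9A 9F F0 9F 98 AE EF 8B 92 F0 9F A4 A0 F1 90 90 AB DF B7 F1 BA A0 8E.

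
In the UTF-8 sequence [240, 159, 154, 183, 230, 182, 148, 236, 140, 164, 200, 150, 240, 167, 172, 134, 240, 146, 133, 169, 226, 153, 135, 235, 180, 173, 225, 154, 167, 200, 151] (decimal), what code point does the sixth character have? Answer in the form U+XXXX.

U+12169

Offset 0: leading byte 0xF0 = 11110000 → 4-byte char #1 = F0 9F 9A B7.
Offset 4: leading byte 0xE6 = 11100110 → 3-byte char #2 = E6 B6 94.
Offset 7: leading byte 0xEC = 11101100 → 3-byte char #3 = EC 8C A4.
Offset 10: leading byte 0xC8 = 11001000 → 2-byte char #4 = C8 96.
Offset 12: leading byte 0xF0 = 11110000 → 4-byte char #5 = F0 A7 AC 86.
Offset 16: leading byte 0xF0 = 11110000 → 4-byte char #6 = F0 92 85 A9.
Leading byte 0xF0 = 11110000 matches 11110xxx → 4-byte sequence.
Byte 1: 0xF0 = 11110000, payload 000 (3 bits).
Byte 2: 0x92 = 10010010 (10xxxxxx ✓), payload 010010.
Byte 3: 0x85 = 10000101 (10xxxxxx ✓), payload 000101.
Byte 4: 0xA9 = 10101001 (10xxxxxx ✓), payload 101001.
Concatenate: 000010010000101101001 = 0x12169 (21 bits → U+12169).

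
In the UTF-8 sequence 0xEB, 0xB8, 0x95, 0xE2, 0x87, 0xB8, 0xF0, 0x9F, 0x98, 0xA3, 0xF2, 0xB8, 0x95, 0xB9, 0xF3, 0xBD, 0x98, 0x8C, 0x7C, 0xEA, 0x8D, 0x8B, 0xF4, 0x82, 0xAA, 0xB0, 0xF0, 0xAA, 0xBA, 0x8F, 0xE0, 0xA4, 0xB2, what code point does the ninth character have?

Offset 0: leading byte 0xEB = 11101011 → 3-byte char #1 = EB B8 95.
Offset 3: leading byte 0xE2 = 11100010 → 3-byte char #2 = E2 87 B8.
Offset 6: leading byte 0xF0 = 11110000 → 4-byte char #3 = F0 9F 98 A3.
Offset 10: leading byte 0xF2 = 11110010 → 4-byte char #4 = F2 B8 95 B9.
Offset 14: leading byte 0xF3 = 11110011 → 4-byte char #5 = F3 BD 98 8C.
Offset 18: leading byte 0x7C = 01111100 → 1-byte char #6 = 7C.
Offset 19: leading byte 0xEA = 11101010 → 3-byte char #7 = EA 8D 8B.
Offset 22: leading byte 0xF4 = 11110100 → 4-byte char #8 = F4 82 AA B0.
Offset 26: leading byte 0xF0 = 11110000 → 4-byte char #9 = F0 AA BA 8F.
Leading byte 0xF0 = 11110000 matches 11110xxx → 4-byte sequence.
Byte 1: 0xF0 = 11110000, payload 000 (3 bits).
Byte 2: 0xAA = 10101010 (10xxxxxx ✓), payload 101010.
Byte 3: 0xBA = 10111010 (10xxxxxx ✓), payload 111010.
Byte 4: 0x8F = 10001111 (10xxxxxx ✓), payload 001111.
Concatenate: 000101010111010001111 = 0x2AE8F (21 bits → U+2AE8F).

U+2AE8F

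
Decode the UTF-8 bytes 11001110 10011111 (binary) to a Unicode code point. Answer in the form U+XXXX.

Leading byte 0xCE = 11001110 matches 110xxxxx → 2-byte sequence.
Byte 1: 0xCE = 11001110, payload 01110 (5 bits).
Byte 2: 0x9F = 10011111 (10xxxxxx ✓), payload 011111.
Concatenate: 01110011111 = 0x39F (11 bits → U+039F).

U+039F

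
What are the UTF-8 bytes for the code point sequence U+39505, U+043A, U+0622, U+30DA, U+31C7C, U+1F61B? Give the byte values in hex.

U+39505: 4-byte form → F0 B9 94 85.
U+043A: 2-byte form → D0 BA.
U+0622: 2-byte form → D8 A2.
U+30DA: 3-byte form → E3 83 9A.
U+31C7C: 4-byte form → F0 B1 B1 BC.
U+1F61B: 4-byte form → F0 9F 98 9B.
Concatenated (19 bytes): F0 B9 94 85 D0 BA D8 A2 E3 83 9A F0 B1 B1 BC F0 9F 98 9B.

F0 B9 94 85 D0 BA D8 A2 E3 83 9A F0 B1 B1 BC F0 9F 98 9B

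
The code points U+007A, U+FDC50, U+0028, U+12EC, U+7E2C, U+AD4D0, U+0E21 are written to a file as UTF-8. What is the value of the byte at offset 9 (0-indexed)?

U+007A → 1-byte form 7A at offsets 0–0.
U+FDC50 → 4-byte form F3 BD B1 90 at offsets 1–4.
U+0028 → 1-byte form 28 at offsets 5–5.
U+12EC → 3-byte form E1 8B AC at offsets 6–8.
U+7E2C → 3-byte form E7 B8 AC at offsets 9–11.
Offset 9 falls in char 5's range; it's byte 1 of E7 B8 AC = 0xE7.

0xE7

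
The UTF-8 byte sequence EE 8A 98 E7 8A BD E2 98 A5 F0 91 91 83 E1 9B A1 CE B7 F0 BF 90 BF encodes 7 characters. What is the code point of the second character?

Offset 0: leading byte 0xEE = 11101110 → 3-byte char #1 = EE 8A 98.
Offset 3: leading byte 0xE7 = 11100111 → 3-byte char #2 = E7 8A BD.
Leading byte 0xE7 = 11100111 matches 1110xxxx → 3-byte sequence.
Byte 1: 0xE7 = 11100111, payload 0111 (4 bits).
Byte 2: 0x8A = 10001010 (10xxxxxx ✓), payload 001010.
Byte 3: 0xBD = 10111101 (10xxxxxx ✓), payload 111101.
Concatenate: 0111001010111101 = 0x72BD (16 bits → U+72BD).

U+72BD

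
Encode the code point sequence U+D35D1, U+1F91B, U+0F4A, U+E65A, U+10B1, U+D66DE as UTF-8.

U+D35D1: 4-byte form → F3 93 97 91.
U+1F91B: 4-byte form → F0 9F A4 9B.
U+0F4A: 3-byte form → E0 BD 8A.
U+E65A: 3-byte form → EE 99 9A.
U+10B1: 3-byte form → E1 82 B1.
U+D66DE: 4-byte form → F3 96 9B 9E.
Concatenated (21 bytes): F3 93 97 91 F0 9F A4 9B E0 BD 8A EE 99 9A E1 82 B1 F3 96 9B 9E.

F3 93 97 91 F0 9F A4 9B E0 BD 8A EE 99 9A E1 82 B1 F3 96 9B 9E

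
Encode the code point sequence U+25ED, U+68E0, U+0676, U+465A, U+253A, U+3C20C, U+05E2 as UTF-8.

U+25ED: 3-byte form → E2 97 AD.
U+68E0: 3-byte form → E6 A3 A0.
U+0676: 2-byte form → D9 B6.
U+465A: 3-byte form → E4 99 9A.
U+253A: 3-byte form → E2 94 BA.
U+3C20C: 4-byte form → F0 BC 88 8C.
U+05E2: 2-byte form → D7 A2.
Concatenated (20 bytes): E2 97 AD E6 A3 A0 D9 B6 E4 99 9A E2 94 BA F0 BC 88 8C D7 A2.

E2 97 AD E6 A3 A0 D9 B6 E4 99 9A E2 94 BA F0 BC 88 8C D7 A2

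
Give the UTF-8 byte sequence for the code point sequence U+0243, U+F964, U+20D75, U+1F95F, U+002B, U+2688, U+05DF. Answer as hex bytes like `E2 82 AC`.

C9 83 EF A5 A4 F0 A0 B5 B5 F0 9F A5 9F 2B E2 9A 88 D7 9F

U+0243: 2-byte form → C9 83.
U+F964: 3-byte form → EF A5 A4.
U+20D75: 4-byte form → F0 A0 B5 B5.
U+1F95F: 4-byte form → F0 9F A5 9F.
U+002B: 1-byte form → 2B.
U+2688: 3-byte form → E2 9A 88.
U+05DF: 2-byte form → D7 9F.
Concatenated (19 bytes): C9 83 EF A5 A4 F0 A0 B5 B5 F0 9F A5 9F 2B E2 9A 88 D7 9F.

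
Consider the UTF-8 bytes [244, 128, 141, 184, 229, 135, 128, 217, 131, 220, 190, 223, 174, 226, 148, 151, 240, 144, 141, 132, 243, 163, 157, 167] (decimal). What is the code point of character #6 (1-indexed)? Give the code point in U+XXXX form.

U+2517

Offset 0: leading byte 0xF4 = 11110100 → 4-byte char #1 = F4 80 8D B8.
Offset 4: leading byte 0xE5 = 11100101 → 3-byte char #2 = E5 87 80.
Offset 7: leading byte 0xD9 = 11011001 → 2-byte char #3 = D9 83.
Offset 9: leading byte 0xDC = 11011100 → 2-byte char #4 = DC BE.
Offset 11: leading byte 0xDF = 11011111 → 2-byte char #5 = DF AE.
Offset 13: leading byte 0xE2 = 11100010 → 3-byte char #6 = E2 94 97.
Leading byte 0xE2 = 11100010 matches 1110xxxx → 3-byte sequence.
Byte 1: 0xE2 = 11100010, payload 0010 (4 bits).
Byte 2: 0x94 = 10010100 (10xxxxxx ✓), payload 010100.
Byte 3: 0x97 = 10010111 (10xxxxxx ✓), payload 010111.
Concatenate: 0010010100010111 = 0x2517 (16 bits → U+2517).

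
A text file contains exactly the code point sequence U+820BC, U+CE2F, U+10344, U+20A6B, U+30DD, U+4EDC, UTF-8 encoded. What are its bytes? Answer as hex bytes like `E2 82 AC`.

U+820BC: 4-byte form → F2 82 82 BC.
U+CE2F: 3-byte form → EC B8 AF.
U+10344: 4-byte form → F0 90 8D 84.
U+20A6B: 4-byte form → F0 A0 A9 AB.
U+30DD: 3-byte form → E3 83 9D.
U+4EDC: 3-byte form → E4 BB 9C.
Concatenated (21 bytes): F2 82 82 BC EC B8 AF F0 90 8D 84 F0 A0 A9 AB E3 83 9D E4 BB 9C.

F2 82 82 BC EC B8 AF F0 90 8D 84 F0 A0 A9 AB E3 83 9D E4 BB 9C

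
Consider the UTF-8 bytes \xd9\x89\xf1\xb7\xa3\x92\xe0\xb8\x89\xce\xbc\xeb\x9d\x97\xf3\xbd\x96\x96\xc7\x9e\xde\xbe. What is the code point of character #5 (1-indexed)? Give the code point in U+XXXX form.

Offset 0: leading byte 0xD9 = 11011001 → 2-byte char #1 = D9 89.
Offset 2: leading byte 0xF1 = 11110001 → 4-byte char #2 = F1 B7 A3 92.
Offset 6: leading byte 0xE0 = 11100000 → 3-byte char #3 = E0 B8 89.
Offset 9: leading byte 0xCE = 11001110 → 2-byte char #4 = CE BC.
Offset 11: leading byte 0xEB = 11101011 → 3-byte char #5 = EB 9D 97.
Leading byte 0xEB = 11101011 matches 1110xxxx → 3-byte sequence.
Byte 1: 0xEB = 11101011, payload 1011 (4 bits).
Byte 2: 0x9D = 10011101 (10xxxxxx ✓), payload 011101.
Byte 3: 0x97 = 10010111 (10xxxxxx ✓), payload 010111.
Concatenate: 1011011101010111 = 0xB757 (16 bits → U+B757).

U+B757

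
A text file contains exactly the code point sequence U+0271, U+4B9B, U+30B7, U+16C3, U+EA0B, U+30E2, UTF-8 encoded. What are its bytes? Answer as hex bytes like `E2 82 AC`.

U+0271: 2-byte form → C9 B1.
U+4B9B: 3-byte form → E4 AE 9B.
U+30B7: 3-byte form → E3 82 B7.
U+16C3: 3-byte form → E1 9B 83.
U+EA0B: 3-byte form → EE A8 8B.
U+30E2: 3-byte form → E3 83 A2.
Concatenated (17 bytes): C9 B1 E4 AE 9B E3 82 B7 E1 9B 83 EE A8 8B E3 83 A2.

C9 B1 E4 AE 9B E3 82 B7 E1 9B 83 EE A8 8B E3 83 A2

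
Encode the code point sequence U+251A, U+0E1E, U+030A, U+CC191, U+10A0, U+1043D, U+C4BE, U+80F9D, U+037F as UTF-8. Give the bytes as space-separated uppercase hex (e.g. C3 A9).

E2 94 9A E0 B8 9E CC 8A F3 8C 86 91 E1 82 A0 F0 90 90 BD EC 92 BE F2 80 BE 9D CD BF

U+251A: 3-byte form → E2 94 9A.
U+0E1E: 3-byte form → E0 B8 9E.
U+030A: 2-byte form → CC 8A.
U+CC191: 4-byte form → F3 8C 86 91.
U+10A0: 3-byte form → E1 82 A0.
U+1043D: 4-byte form → F0 90 90 BD.
U+C4BE: 3-byte form → EC 92 BE.
U+80F9D: 4-byte form → F2 80 BE 9D.
U+037F: 2-byte form → CD BF.
Concatenated (28 bytes): E2 94 9A E0 B8 9E CC 8A F3 8C 86 91 E1 82 A0 F0 90 90 BD EC 92 BE F2 80 BE 9D CD BF.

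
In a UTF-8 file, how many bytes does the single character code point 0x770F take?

3

U+770F = 0x770F. UTF-8 uses 1 byte below 0x80, 2 below 0x800, 3 below 0x10000, 4 up to 0x10FFFF. 0x770F is in U+0800–U+FFFF → 3 bytes.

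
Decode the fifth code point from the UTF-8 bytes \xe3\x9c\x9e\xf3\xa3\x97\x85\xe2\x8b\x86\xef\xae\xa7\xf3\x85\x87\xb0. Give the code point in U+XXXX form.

U+C51F0

Offset 0: leading byte 0xE3 = 11100011 → 3-byte char #1 = E3 9C 9E.
Offset 3: leading byte 0xF3 = 11110011 → 4-byte char #2 = F3 A3 97 85.
Offset 7: leading byte 0xE2 = 11100010 → 3-byte char #3 = E2 8B 86.
Offset 10: leading byte 0xEF = 11101111 → 3-byte char #4 = EF AE A7.
Offset 13: leading byte 0xF3 = 11110011 → 4-byte char #5 = F3 85 87 B0.
Leading byte 0xF3 = 11110011 matches 11110xxx → 4-byte sequence.
Byte 1: 0xF3 = 11110011, payload 011 (3 bits).
Byte 2: 0x85 = 10000101 (10xxxxxx ✓), payload 000101.
Byte 3: 0x87 = 10000111 (10xxxxxx ✓), payload 000111.
Byte 4: 0xB0 = 10110000 (10xxxxxx ✓), payload 110000.
Concatenate: 011000101000111110000 = 0xC51F0 (21 bits → U+C51F0).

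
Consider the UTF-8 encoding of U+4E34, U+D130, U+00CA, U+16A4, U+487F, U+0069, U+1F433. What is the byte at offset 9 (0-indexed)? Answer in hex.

U+4E34 → 3-byte form E4 B8 B4 at offsets 0–2.
U+D130 → 3-byte form ED 84 B0 at offsets 3–5.
U+00CA → 2-byte form C3 8A at offsets 6–7.
U+16A4 → 3-byte form E1 9A A4 at offsets 8–10.
Offset 9 falls in char 4's range; it's byte 2 of E1 9A A4 = 0x9A.

0x9A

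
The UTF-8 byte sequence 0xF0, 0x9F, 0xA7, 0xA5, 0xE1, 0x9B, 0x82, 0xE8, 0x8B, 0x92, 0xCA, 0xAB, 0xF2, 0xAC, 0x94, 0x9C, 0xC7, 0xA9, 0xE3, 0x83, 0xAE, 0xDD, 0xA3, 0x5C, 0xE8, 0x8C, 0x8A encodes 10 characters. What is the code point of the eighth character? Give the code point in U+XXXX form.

U+0763

Offset 0: leading byte 0xF0 = 11110000 → 4-byte char #1 = F0 9F A7 A5.
Offset 4: leading byte 0xE1 = 11100001 → 3-byte char #2 = E1 9B 82.
Offset 7: leading byte 0xE8 = 11101000 → 3-byte char #3 = E8 8B 92.
Offset 10: leading byte 0xCA = 11001010 → 2-byte char #4 = CA AB.
Offset 12: leading byte 0xF2 = 11110010 → 4-byte char #5 = F2 AC 94 9C.
Offset 16: leading byte 0xC7 = 11000111 → 2-byte char #6 = C7 A9.
Offset 18: leading byte 0xE3 = 11100011 → 3-byte char #7 = E3 83 AE.
Offset 21: leading byte 0xDD = 11011101 → 2-byte char #8 = DD A3.
Leading byte 0xDD = 11011101 matches 110xxxxx → 2-byte sequence.
Byte 1: 0xDD = 11011101, payload 11101 (5 bits).
Byte 2: 0xA3 = 10100011 (10xxxxxx ✓), payload 100011.
Concatenate: 11101100011 = 0x763 (11 bits → U+0763).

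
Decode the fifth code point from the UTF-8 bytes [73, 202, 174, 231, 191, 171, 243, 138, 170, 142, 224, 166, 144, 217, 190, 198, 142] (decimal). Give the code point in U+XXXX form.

Offset 0: leading byte 0x49 = 01001001 → 1-byte char #1 = 49.
Offset 1: leading byte 0xCA = 11001010 → 2-byte char #2 = CA AE.
Offset 3: leading byte 0xE7 = 11100111 → 3-byte char #3 = E7 BF AB.
Offset 6: leading byte 0xF3 = 11110011 → 4-byte char #4 = F3 8A AA 8E.
Offset 10: leading byte 0xE0 = 11100000 → 3-byte char #5 = E0 A6 90.
Leading byte 0xE0 = 11100000 matches 1110xxxx → 3-byte sequence.
Byte 1: 0xE0 = 11100000, payload 0000 (4 bits).
Byte 2: 0xA6 = 10100110 (10xxxxxx ✓), payload 100110.
Byte 3: 0x90 = 10010000 (10xxxxxx ✓), payload 010000.
Concatenate: 0000100110010000 = 0x990 (16 bits → U+0990).

U+0990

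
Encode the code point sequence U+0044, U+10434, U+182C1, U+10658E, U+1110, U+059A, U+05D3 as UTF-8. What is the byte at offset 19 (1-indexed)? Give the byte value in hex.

0xD7

1-indexed offset 19 is 0-indexed offset 18.
U+0044 → 1-byte form 44 at offsets 0–0.
U+10434 → 4-byte form F0 90 90 B4 at offsets 1–4.
U+182C1 → 4-byte form F0 98 8B 81 at offsets 5–8.
U+10658E → 4-byte form F4 86 96 8E at offsets 9–12.
U+1110 → 3-byte form E1 84 90 at offsets 13–15.
U+059A → 2-byte form D6 9A at offsets 16–17.
U+05D3 → 2-byte form D7 93 at offsets 18–19.
Offset 18 falls in char 7's range; it's byte 1 of D7 93 = 0xD7.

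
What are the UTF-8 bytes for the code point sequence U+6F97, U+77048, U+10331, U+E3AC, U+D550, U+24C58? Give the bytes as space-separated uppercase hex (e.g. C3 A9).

E6 BE 97 F1 B7 81 88 F0 90 8C B1 EE 8E AC ED 95 90 F0 A4 B1 98

U+6F97: 3-byte form → E6 BE 97.
U+77048: 4-byte form → F1 B7 81 88.
U+10331: 4-byte form → F0 90 8C B1.
U+E3AC: 3-byte form → EE 8E AC.
U+D550: 3-byte form → ED 95 90.
U+24C58: 4-byte form → F0 A4 B1 98.
Concatenated (21 bytes): E6 BE 97 F1 B7 81 88 F0 90 8C B1 EE 8E AC ED 95 90 F0 A4 B1 98.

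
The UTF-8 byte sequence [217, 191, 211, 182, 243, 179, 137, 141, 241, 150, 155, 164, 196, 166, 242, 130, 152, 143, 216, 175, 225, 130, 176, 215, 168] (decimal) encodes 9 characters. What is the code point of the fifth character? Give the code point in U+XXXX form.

Offset 0: leading byte 0xD9 = 11011001 → 2-byte char #1 = D9 BF.
Offset 2: leading byte 0xD3 = 11010011 → 2-byte char #2 = D3 B6.
Offset 4: leading byte 0xF3 = 11110011 → 4-byte char #3 = F3 B3 89 8D.
Offset 8: leading byte 0xF1 = 11110001 → 4-byte char #4 = F1 96 9B A4.
Offset 12: leading byte 0xC4 = 11000100 → 2-byte char #5 = C4 A6.
Leading byte 0xC4 = 11000100 matches 110xxxxx → 2-byte sequence.
Byte 1: 0xC4 = 11000100, payload 00100 (5 bits).
Byte 2: 0xA6 = 10100110 (10xxxxxx ✓), payload 100110.
Concatenate: 00100100110 = 0x126 (11 bits → U+0126).

U+0126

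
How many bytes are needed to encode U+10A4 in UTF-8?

3

U+10A4 = 0x10A4. UTF-8 uses 1 byte below 0x80, 2 below 0x800, 3 below 0x10000, 4 up to 0x10FFFF. 0x10A4 is in U+0800–U+FFFF → 3 bytes.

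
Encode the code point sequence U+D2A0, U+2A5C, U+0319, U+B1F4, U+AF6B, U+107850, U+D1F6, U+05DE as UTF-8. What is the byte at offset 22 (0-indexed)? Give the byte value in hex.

U+D2A0 → 3-byte form ED 8A A0 at offsets 0–2.
U+2A5C → 3-byte form E2 A9 9C at offsets 3–5.
U+0319 → 2-byte form CC 99 at offsets 6–7.
U+B1F4 → 3-byte form EB 87 B4 at offsets 8–10.
U+AF6B → 3-byte form EA BD AB at offsets 11–13.
U+107850 → 4-byte form F4 87 A1 90 at offsets 14–17.
U+D1F6 → 3-byte form ED 87 B6 at offsets 18–20.
U+05DE → 2-byte form D7 9E at offsets 21–22.
Offset 22 falls in char 8's range; it's byte 2 of D7 9E = 0x9E.

0x9E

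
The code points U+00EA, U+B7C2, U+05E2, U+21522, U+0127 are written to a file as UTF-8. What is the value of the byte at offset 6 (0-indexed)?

U+00EA → 2-byte form C3 AA at offsets 0–1.
U+B7C2 → 3-byte form EB 9F 82 at offsets 2–4.
U+05E2 → 2-byte form D7 A2 at offsets 5–6.
Offset 6 falls in char 3's range; it's byte 2 of D7 A2 = 0xA2.

0xA2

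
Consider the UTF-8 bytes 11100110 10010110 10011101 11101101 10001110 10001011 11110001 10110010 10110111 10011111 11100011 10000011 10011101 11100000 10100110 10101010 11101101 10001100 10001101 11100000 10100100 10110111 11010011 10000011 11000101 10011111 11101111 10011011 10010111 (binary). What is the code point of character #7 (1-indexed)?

U+0937

Offset 0: leading byte 0xE6 = 11100110 → 3-byte char #1 = E6 96 9D.
Offset 3: leading byte 0xED = 11101101 → 3-byte char #2 = ED 8E 8B.
Offset 6: leading byte 0xF1 = 11110001 → 4-byte char #3 = F1 B2 B7 9F.
Offset 10: leading byte 0xE3 = 11100011 → 3-byte char #4 = E3 83 9D.
Offset 13: leading byte 0xE0 = 11100000 → 3-byte char #5 = E0 A6 AA.
Offset 16: leading byte 0xED = 11101101 → 3-byte char #6 = ED 8C 8D.
Offset 19: leading byte 0xE0 = 11100000 → 3-byte char #7 = E0 A4 B7.
Leading byte 0xE0 = 11100000 matches 1110xxxx → 3-byte sequence.
Byte 1: 0xE0 = 11100000, payload 0000 (4 bits).
Byte 2: 0xA4 = 10100100 (10xxxxxx ✓), payload 100100.
Byte 3: 0xB7 = 10110111 (10xxxxxx ✓), payload 110111.
Concatenate: 0000100100110111 = 0x937 (16 bits → U+0937).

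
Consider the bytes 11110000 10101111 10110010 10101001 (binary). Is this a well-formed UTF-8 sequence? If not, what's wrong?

Leading byte 0xF0 = 11110000 → 4-byte form.
Continuation bytes 0xAF=10101111, 0xB2=10110010, 0xA9=10101001 all match 10xxxxxx.
Decoded value 0x2FCA9 is ≥ 0x10000 (shortest form) and not a surrogate.

valid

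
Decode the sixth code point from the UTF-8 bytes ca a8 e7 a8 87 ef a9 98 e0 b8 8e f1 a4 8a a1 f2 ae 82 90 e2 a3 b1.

Offset 0: leading byte 0xCA = 11001010 → 2-byte char #1 = CA A8.
Offset 2: leading byte 0xE7 = 11100111 → 3-byte char #2 = E7 A8 87.
Offset 5: leading byte 0xEF = 11101111 → 3-byte char #3 = EF A9 98.
Offset 8: leading byte 0xE0 = 11100000 → 3-byte char #4 = E0 B8 8E.
Offset 11: leading byte 0xF1 = 11110001 → 4-byte char #5 = F1 A4 8A A1.
Offset 15: leading byte 0xF2 = 11110010 → 4-byte char #6 = F2 AE 82 90.
Leading byte 0xF2 = 11110010 matches 11110xxx → 4-byte sequence.
Byte 1: 0xF2 = 11110010, payload 010 (3 bits).
Byte 2: 0xAE = 10101110 (10xxxxxx ✓), payload 101110.
Byte 3: 0x82 = 10000010 (10xxxxxx ✓), payload 000010.
Byte 4: 0x90 = 10010000 (10xxxxxx ✓), payload 010000.
Concatenate: 010101110000010010000 = 0xAE090 (21 bits → U+AE090).

U+AE090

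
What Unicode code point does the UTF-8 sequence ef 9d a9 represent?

U+F769

Leading byte 0xEF = 11101111 matches 1110xxxx → 3-byte sequence.
Byte 1: 0xEF = 11101111, payload 1111 (4 bits).
Byte 2: 0x9D = 10011101 (10xxxxxx ✓), payload 011101.
Byte 3: 0xA9 = 10101001 (10xxxxxx ✓), payload 101001.
Concatenate: 1111011101101001 = 0xF769 (16 bits → U+F769).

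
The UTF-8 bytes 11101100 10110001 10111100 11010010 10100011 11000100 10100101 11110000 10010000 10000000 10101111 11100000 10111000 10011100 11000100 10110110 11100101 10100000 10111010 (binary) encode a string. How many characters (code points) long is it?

Byte at offset 0: 0xEC = 11101100 → 3-byte char (#1). Advance 3.
Byte at offset 3: 0xD2 = 11010010 → 2-byte char (#2). Advance 2.
Byte at offset 5: 0xC4 = 11000100 → 2-byte char (#3). Advance 2.
Byte at offset 7: 0xF0 = 11110000 → 4-byte char (#4). Advance 4.
Byte at offset 11: 0xE0 = 11100000 → 3-byte char (#5). Advance 3.
Byte at offset 14: 0xC4 = 11000100 → 2-byte char (#6). Advance 2.
Byte at offset 16: 0xE5 = 11100101 → 3-byte char (#7). Advance 3.
Reached end at offset 19 after 7 code points.

7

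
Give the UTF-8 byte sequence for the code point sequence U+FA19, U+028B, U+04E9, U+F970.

EF A8 99 CA 8B D3 A9 EF A5 B0

U+FA19: 3-byte form → EF A8 99.
U+028B: 2-byte form → CA 8B.
U+04E9: 2-byte form → D3 A9.
U+F970: 3-byte form → EF A5 B0.
Concatenated (10 bytes): EF A8 99 CA 8B D3 A9 EF A5 B0.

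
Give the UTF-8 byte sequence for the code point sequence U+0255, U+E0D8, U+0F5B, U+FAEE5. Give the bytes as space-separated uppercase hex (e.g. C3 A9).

U+0255: 2-byte form → C9 95.
U+E0D8: 3-byte form → EE 83 98.
U+0F5B: 3-byte form → E0 BD 9B.
U+FAEE5: 4-byte form → F3 BA BB A5.
Concatenated (12 bytes): C9 95 EE 83 98 E0 BD 9B F3 BA BB A5.

C9 95 EE 83 98 E0 BD 9B F3 BA BB A5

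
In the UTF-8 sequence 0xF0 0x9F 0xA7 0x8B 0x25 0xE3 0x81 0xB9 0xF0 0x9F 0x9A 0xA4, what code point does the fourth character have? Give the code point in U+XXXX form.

U+1F6A4

Offset 0: leading byte 0xF0 = 11110000 → 4-byte char #1 = F0 9F A7 8B.
Offset 4: leading byte 0x25 = 00100101 → 1-byte char #2 = 25.
Offset 5: leading byte 0xE3 = 11100011 → 3-byte char #3 = E3 81 B9.
Offset 8: leading byte 0xF0 = 11110000 → 4-byte char #4 = F0 9F 9A A4.
Leading byte 0xF0 = 11110000 matches 11110xxx → 4-byte sequence.
Byte 1: 0xF0 = 11110000, payload 000 (3 bits).
Byte 2: 0x9F = 10011111 (10xxxxxx ✓), payload 011111.
Byte 3: 0x9A = 10011010 (10xxxxxx ✓), payload 011010.
Byte 4: 0xA4 = 10100100 (10xxxxxx ✓), payload 100100.
Concatenate: 000011111011010100100 = 0x1F6A4 (21 bits → U+1F6A4).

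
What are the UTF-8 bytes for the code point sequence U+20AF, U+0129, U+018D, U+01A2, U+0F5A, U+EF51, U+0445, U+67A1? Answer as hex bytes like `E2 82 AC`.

U+20AF: 3-byte form → E2 82 AF.
U+0129: 2-byte form → C4 A9.
U+018D: 2-byte form → C6 8D.
U+01A2: 2-byte form → C6 A2.
U+0F5A: 3-byte form → E0 BD 9A.
U+EF51: 3-byte form → EE BD 91.
U+0445: 2-byte form → D1 85.
U+67A1: 3-byte form → E6 9E A1.
Concatenated (20 bytes): E2 82 AF C4 A9 C6 8D C6 A2 E0 BD 9A EE BD 91 D1 85 E6 9E A1.

E2 82 AF C4 A9 C6 8D C6 A2 E0 BD 9A EE BD 91 D1 85 E6 9E A1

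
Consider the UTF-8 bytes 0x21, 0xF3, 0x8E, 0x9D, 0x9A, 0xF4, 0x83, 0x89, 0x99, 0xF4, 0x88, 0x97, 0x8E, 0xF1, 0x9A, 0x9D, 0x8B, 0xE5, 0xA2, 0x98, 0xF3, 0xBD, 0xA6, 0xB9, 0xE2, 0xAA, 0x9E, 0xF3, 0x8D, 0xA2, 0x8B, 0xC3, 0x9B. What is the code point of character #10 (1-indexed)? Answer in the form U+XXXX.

Offset 0: leading byte 0x21 = 00100001 → 1-byte char #1 = 21.
Offset 1: leading byte 0xF3 = 11110011 → 4-byte char #2 = F3 8E 9D 9A.
Offset 5: leading byte 0xF4 = 11110100 → 4-byte char #3 = F4 83 89 99.
Offset 9: leading byte 0xF4 = 11110100 → 4-byte char #4 = F4 88 97 8E.
Offset 13: leading byte 0xF1 = 11110001 → 4-byte char #5 = F1 9A 9D 8B.
Offset 17: leading byte 0xE5 = 11100101 → 3-byte char #6 = E5 A2 98.
Offset 20: leading byte 0xF3 = 11110011 → 4-byte char #7 = F3 BD A6 B9.
Offset 24: leading byte 0xE2 = 11100010 → 3-byte char #8 = E2 AA 9E.
Offset 27: leading byte 0xF3 = 11110011 → 4-byte char #9 = F3 8D A2 8B.
Offset 31: leading byte 0xC3 = 11000011 → 2-byte char #10 = C3 9B.
Leading byte 0xC3 = 11000011 matches 110xxxxx → 2-byte sequence.
Byte 1: 0xC3 = 11000011, payload 00011 (5 bits).
Byte 2: 0x9B = 10011011 (10xxxxxx ✓), payload 011011.
Concatenate: 00011011011 = 0xDB (11 bits → U+00DB).

U+00DB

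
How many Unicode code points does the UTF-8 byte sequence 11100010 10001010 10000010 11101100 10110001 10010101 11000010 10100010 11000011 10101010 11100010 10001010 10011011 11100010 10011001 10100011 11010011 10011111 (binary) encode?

Byte at offset 0: 0xE2 = 11100010 → 3-byte char (#1). Advance 3.
Byte at offset 3: 0xEC = 11101100 → 3-byte char (#2). Advance 3.
Byte at offset 6: 0xC2 = 11000010 → 2-byte char (#3). Advance 2.
Byte at offset 8: 0xC3 = 11000011 → 2-byte char (#4). Advance 2.
Byte at offset 10: 0xE2 = 11100010 → 3-byte char (#5). Advance 3.
Byte at offset 13: 0xE2 = 11100010 → 3-byte char (#6). Advance 3.
Byte at offset 16: 0xD3 = 11010011 → 2-byte char (#7). Advance 2.
Reached end at offset 18 after 7 code points.

7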